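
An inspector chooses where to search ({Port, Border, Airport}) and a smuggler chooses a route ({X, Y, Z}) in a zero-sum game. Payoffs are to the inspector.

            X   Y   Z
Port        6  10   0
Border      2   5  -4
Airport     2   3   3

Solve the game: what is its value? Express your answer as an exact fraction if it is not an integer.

18/7

Row minima: Port → 0, Border → -4, Airport → 2; maximin = 2.
Column maxima: X → 6, Y → 10, Z → 3; minimax = 3.
2 ≠ 3, so there is no saddle point; optimal play is mixed.
Border is strictly dominated by Port, so the inspector never plays it.
Y is strictly dominated by X (it gives the inspector strictly more in every row), so the smuggler never plays it.
On the remaining 2×2 (Port, Airport vs X, Z):
Let the inspector play Port with probability p. Expected payoff against X: 6p + 2(1−p) = 4p + 2; against Z: 0p + 3(1−p) = −3p + 3.
Setting these equal: 4p + 2 = −3p + 3 ⇒ 7p = 1 ⇒ p = 1/7, and the value is (4)·(1/7) + 2 = 18/7.
For the smuggler: with q = P(X), equating Port's and Airport's payoffs gives 6q = −q + 3 ⇒ q = 3/7.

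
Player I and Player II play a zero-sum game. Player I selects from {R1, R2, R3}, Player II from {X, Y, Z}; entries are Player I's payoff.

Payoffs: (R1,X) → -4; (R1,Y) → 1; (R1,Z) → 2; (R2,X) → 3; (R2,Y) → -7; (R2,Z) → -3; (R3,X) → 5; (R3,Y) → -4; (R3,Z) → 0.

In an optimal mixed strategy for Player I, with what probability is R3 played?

5/14

Row minima: R1 → -4, R2 → -7, R3 → -4; maximin = -4.
Column maxima: X → 5, Y → 1, Z → 2; minimax = 1.
-4 ≠ 1, so there is no saddle point; optimal play is mixed.
R2 is strictly dominated by R3, so Player I never plays it.
Z is strictly dominated by Y (it gives Player I strictly more in every row), so Player II never plays it.
On the remaining 2×2 (R1, R3 vs X, Y):
Let Player I play R1 with probability p. Expected payoff against X: (-4)p + 5(1−p) = −9p + 5; against Y: 1p + (-4)(1−p) = 5p − 4.
Setting these equal: −9p + 5 = 5p − 4 ⇒ −14p = -9 ⇒ p = 9/14, and the value is (-9)·(9/14) + 5 = -11/14.
For Player II: with q = P(X), equating R1's and R3's payoffs gives −5q + 1 = 9q − 4 ⇒ q = 5/14.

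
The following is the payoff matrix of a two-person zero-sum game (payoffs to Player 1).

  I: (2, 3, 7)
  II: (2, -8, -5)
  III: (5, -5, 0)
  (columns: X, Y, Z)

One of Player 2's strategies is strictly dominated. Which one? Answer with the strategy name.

Z

Y holds Player 1's payoff strictly below Z in every row: 3 < 7, -8 < -5, -5 < 0.
So Z is strictly dominated for Player 2.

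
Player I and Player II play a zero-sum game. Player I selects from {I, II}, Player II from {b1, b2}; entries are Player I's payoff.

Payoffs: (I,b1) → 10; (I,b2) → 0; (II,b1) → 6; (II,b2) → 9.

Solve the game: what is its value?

90/13

Row minima: I → 0, II → 6; maximin = 6.
Column maxima: b1 → 10, b2 → 9; minimax = 9.
6 ≠ 9, so there is no saddle point; optimal play is mixed.
Let Player I play I with probability p. Expected payoff against b1: 10p + 6(1−p) = 4p + 6; against b2: 0p + 9(1−p) = −9p + 9.
Setting these equal: 4p + 6 = −9p + 9 ⇒ 13p = 3 ⇒ p = 3/13, and the value is (4)·(3/13) + 6 = 90/13.
For Player II: with q = P(b1), equating I's and II's payoffs gives 10q = −3q + 9 ⇒ q = 9/13.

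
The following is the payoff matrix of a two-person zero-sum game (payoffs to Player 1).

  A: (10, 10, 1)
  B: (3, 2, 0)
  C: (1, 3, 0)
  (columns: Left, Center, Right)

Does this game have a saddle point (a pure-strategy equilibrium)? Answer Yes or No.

Row minima: A → 1, B → 0, C → 0; maximin = 1.
Column maxima: Left → 10, Center → 10, Right → 1; minimax = 1.
maximin = minimax = 1, so a saddle point exists.

Yes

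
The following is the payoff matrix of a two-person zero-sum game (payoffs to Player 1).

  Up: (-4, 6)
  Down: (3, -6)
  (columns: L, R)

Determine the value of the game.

-6/19

Row minima: Up → -4, Down → -6; maximin = -4.
Column maxima: L → 3, R → 6; minimax = 3.
-4 ≠ 3, so there is no saddle point; optimal play is mixed.
Let Player 1 play Up with probability p. Expected payoff against L: (-4)p + 3(1−p) = −7p + 3; against R: 6p + (-6)(1−p) = 12p − 6.
Setting these equal: −7p + 3 = 12p − 6 ⇒ −19p = -9 ⇒ p = 9/19, and the value is (-7)·(9/19) + 3 = -6/19.
For Player 2: with q = P(L), equating Up's and Down's payoffs gives −10q + 6 = 9q − 6 ⇒ q = 12/19.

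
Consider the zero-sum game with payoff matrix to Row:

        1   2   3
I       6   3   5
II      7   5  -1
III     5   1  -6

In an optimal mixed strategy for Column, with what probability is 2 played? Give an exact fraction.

3/4

Row minima: I → 3, II → -1, III → -6; maximin = 3.
Column maxima: 1 → 7, 2 → 5, 3 → 5; minimax = 5.
3 ≠ 5, so there is no saddle point; optimal play is mixed.
III is strictly dominated by I, so Row never plays it.
1 is strictly dominated by 2 (it gives Row strictly more in every row), so Column never plays it.
On the remaining 2×2 (I, II vs 2, 3):
Let Row play I with probability p. Expected payoff against 2: 3p + 5(1−p) = −2p + 5; against 3: 5p + (-1)(1−p) = 6p − 1.
Setting these equal: −2p + 5 = 6p − 1 ⇒ −8p = -6 ⇒ p = 3/4, and the value is (-2)·(3/4) + 5 = 7/2.
For Column: with q = P(2), equating I's and II's payoffs gives −2q + 5 = 6q − 1 ⇒ q = 3/4.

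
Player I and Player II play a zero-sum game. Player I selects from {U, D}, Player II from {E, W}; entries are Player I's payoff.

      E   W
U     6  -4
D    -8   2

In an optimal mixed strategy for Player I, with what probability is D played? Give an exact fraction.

1/2

Row minima: U → -4, D → -8; maximin = -4.
Column maxima: E → 6, W → 2; minimax = 2.
-4 ≠ 2, so there is no saddle point; optimal play is mixed.
Let Player I play U with probability p. Expected payoff against E: 6p + (-8)(1−p) = 14p − 8; against W: (-4)p + 2(1−p) = −6p + 2.
Setting these equal: 14p − 8 = −6p + 2 ⇒ 20p = 10 ⇒ p = 1/2, and the value is (14)·(1/2) − 8 = -1.
For Player II: with q = P(E), equating U's and D's payoffs gives 10q − 4 = −10q + 2 ⇒ q = 3/10.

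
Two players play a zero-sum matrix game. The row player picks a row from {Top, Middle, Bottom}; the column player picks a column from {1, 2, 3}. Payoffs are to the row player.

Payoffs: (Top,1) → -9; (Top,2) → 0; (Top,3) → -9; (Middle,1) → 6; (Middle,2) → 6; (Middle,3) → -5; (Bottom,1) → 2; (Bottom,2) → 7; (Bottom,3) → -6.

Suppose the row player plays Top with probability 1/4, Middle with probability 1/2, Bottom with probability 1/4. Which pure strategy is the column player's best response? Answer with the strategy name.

3

If the column player plays 1, the row player's expected payoff is (1/4)·(-9) + (1/2)·6 + (1/4)·2 = 5/4.
If the column player plays 2, the row player's expected payoff is (1/4)·0 + (1/2)·6 + (1/4)·7 = 19/4.
If the column player plays 3, the row player's expected payoff is (1/4)·(-9) + (1/2)·(-5) + (1/4)·(-6) = -25/4.
The column player minimizes the row player's payoff; the smallest is -25/4, so the best response is 3.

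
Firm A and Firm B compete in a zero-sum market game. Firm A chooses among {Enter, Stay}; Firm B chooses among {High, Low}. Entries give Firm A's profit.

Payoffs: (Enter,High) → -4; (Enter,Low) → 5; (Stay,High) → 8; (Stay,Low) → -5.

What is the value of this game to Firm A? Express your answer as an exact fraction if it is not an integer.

Row minima: Enter → -4, Stay → -5; maximin = -4.
Column maxima: High → 8, Low → 5; minimax = 5.
-4 ≠ 5, so there is no saddle point; optimal play is mixed.
Let Firm A play Enter with probability p. Expected payoff against High: (-4)p + 8(1−p) = −12p + 8; against Low: 5p + (-5)(1−p) = 10p − 5.
Setting these equal: −12p + 8 = 10p − 5 ⇒ −22p = -13 ⇒ p = 13/22, and the value is (-12)·(13/22) + 8 = 10/11.
For Firm B: with q = P(High), equating Enter's and Stay's payoffs gives −9q + 5 = 13q − 5 ⇒ q = 5/11.

10/11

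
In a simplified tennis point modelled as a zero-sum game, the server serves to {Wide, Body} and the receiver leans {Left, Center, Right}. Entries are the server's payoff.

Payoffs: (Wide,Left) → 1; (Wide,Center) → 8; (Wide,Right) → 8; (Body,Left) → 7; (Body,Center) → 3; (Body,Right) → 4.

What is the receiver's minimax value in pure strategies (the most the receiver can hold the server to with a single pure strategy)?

Column maxima: Left → 7, Center → 8, Right → 8.
The smallest of these is 7.

7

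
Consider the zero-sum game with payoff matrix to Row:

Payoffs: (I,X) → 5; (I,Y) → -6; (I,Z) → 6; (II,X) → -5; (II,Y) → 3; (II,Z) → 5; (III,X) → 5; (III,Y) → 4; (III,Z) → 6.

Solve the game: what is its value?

4

Row minima: I → -6, II → -5, III → 4; maximin = 4.
Column maxima: X → 5, Y → 4, Z → 6; minimax = 4.
Since maximin = minimax = 4, there is a saddle point and the value is 4.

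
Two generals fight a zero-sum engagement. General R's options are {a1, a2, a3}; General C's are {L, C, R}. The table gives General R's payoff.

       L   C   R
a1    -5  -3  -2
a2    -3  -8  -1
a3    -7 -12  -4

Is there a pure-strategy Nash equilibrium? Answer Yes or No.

Row minima: a1 → -5, a2 → -8, a3 → -12; maximin = -5.
Column maxima: L → -3, C → -3, R → -1; minimax = -3.
-5 ≠ -3, so no pure-strategy equilibrium exists.

No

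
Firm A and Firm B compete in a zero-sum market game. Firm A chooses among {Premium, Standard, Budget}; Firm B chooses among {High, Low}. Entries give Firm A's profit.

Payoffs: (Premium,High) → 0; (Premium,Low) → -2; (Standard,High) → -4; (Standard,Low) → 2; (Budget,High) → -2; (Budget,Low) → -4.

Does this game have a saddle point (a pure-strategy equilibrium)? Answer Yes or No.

No

Row minima: Premium → -2, Standard → -4, Budget → -4; maximin = -2.
Column maxima: High → 0, Low → 2; minimax = 0.
-2 ≠ 0, so no pure-strategy equilibrium exists.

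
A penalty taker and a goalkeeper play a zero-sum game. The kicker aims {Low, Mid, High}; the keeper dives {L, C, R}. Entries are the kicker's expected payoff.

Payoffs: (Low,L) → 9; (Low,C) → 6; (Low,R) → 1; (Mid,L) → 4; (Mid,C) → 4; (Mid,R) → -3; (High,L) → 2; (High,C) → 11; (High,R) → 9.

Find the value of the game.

Row minima: Low → 1, Mid → -3, High → 2; maximin = 2.
Column maxima: L → 9, C → 11, R → 9; minimax = 9.
2 ≠ 9, so there is no saddle point; optimal play is mixed.
Mid is strictly dominated by Low, so the kicker never plays it.
C is strictly dominated by R (it gives the kicker strictly more in every row), so the keeper never plays it.
On the remaining 2×2 (Low, High vs L, R):
Let the kicker play Low with probability p. Expected payoff against L: 9p + 2(1−p) = 7p + 2; against R: 1p + 9(1−p) = −8p + 9.
Setting these equal: 7p + 2 = −8p + 9 ⇒ 15p = 7 ⇒ p = 7/15, and the value is (7)·(7/15) + 2 = 79/15.
For the keeper: with q = P(L), equating Low's and High's payoffs gives 8q + 1 = −7q + 9 ⇒ q = 8/15.

79/15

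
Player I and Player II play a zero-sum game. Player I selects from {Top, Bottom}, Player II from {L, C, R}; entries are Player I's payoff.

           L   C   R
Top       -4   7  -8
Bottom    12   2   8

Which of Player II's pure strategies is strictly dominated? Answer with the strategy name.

R holds Player I's payoff strictly below L in every row: -8 < -4, 8 < 12.
So L is strictly dominated for Player II.

L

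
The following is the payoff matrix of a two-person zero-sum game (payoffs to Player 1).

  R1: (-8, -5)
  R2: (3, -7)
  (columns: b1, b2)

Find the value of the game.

-71/13

Row minima: R1 → -8, R2 → -7; maximin = -7.
Column maxima: b1 → 3, b2 → -5; minimax = -5.
-7 ≠ -5, so there is no saddle point; optimal play is mixed.
Let Player 1 play R1 with probability p. Expected payoff against b1: (-8)p + 3(1−p) = −11p + 3; against b2: (-5)p + (-7)(1−p) = 2p − 7.
Setting these equal: −11p + 3 = 2p − 7 ⇒ −13p = -10 ⇒ p = 10/13, and the value is (-11)·(10/13) + 3 = -71/13.
For Player 2: with q = P(b1), equating R1's and R2's payoffs gives −3q − 5 = 10q − 7 ⇒ q = 2/13.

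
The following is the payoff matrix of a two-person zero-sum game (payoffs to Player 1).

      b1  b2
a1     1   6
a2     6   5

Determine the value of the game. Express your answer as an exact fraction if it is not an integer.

31/6

Row minima: a1 → 1, a2 → 5; maximin = 5.
Column maxima: b1 → 6, b2 → 6; minimax = 6.
5 ≠ 6, so there is no saddle point; optimal play is mixed.
Let Player 1 play a1 with probability p. Expected payoff against b1: 1p + 6(1−p) = −5p + 6; against b2: 6p + 5(1−p) = p + 5.
Setting these equal: −5p + 6 = p + 5 ⇒ −6p = -1 ⇒ p = 1/6, and the value is (-5)·(1/6) + 6 = 31/6.
For Player 2: with q = P(b1), equating a1's and a2's payoffs gives −5q + 6 = q + 5 ⇒ q = 1/6.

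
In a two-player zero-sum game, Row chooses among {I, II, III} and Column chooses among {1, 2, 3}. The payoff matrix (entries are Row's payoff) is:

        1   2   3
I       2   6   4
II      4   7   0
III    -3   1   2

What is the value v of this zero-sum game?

Row minima: I → 2, II → 0, III → -3; maximin = 2.
Column maxima: 1 → 4, 2 → 7, 3 → 4; minimax = 4.
2 ≠ 4, so there is no saddle point; optimal play is mixed.
III is strictly dominated by I, so Row never plays it.
2 is strictly dominated by 1 (it gives Row strictly more in every row), so Column never plays it.
On the remaining 2×2 (I, II vs 1, 3):
Let Row play I with probability p. Expected payoff against 1: 2p + 4(1−p) = −2p + 4; against 3: 4p + 0(1−p) = 4p.
Setting these equal: −2p + 4 = 4p ⇒ −6p = -4 ⇒ p = 2/3, and the value is (-2)·(2/3) + 4 = 8/3.
For Column: with q = P(1), equating I's and II's payoffs gives −2q + 4 = 4q ⇒ q = 2/3.

8/3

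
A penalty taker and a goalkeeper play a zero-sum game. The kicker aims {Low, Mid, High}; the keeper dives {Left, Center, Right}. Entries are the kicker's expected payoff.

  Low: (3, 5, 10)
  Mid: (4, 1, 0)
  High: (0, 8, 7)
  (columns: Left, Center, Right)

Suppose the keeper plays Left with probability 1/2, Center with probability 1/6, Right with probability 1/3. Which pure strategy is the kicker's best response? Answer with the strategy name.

Low

Expected payoff of Low: (1/2)·3 + (1/6)·5 + (1/3)·10 = 17/3.
Expected payoff of Mid: (1/2)·4 + (1/6)·1 + (1/3)·0 = 13/6.
Expected payoff of High: (1/2)·0 + (1/6)·8 + (1/3)·7 = 11/3.
The largest is 17/3, so the kicker's best response is Low.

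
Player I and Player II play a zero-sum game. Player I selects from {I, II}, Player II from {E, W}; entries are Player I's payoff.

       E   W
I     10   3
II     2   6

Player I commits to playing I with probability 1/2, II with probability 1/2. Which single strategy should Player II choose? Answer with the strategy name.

W

If Player II plays E, Player I's expected payoff is (1/2)·10 + (1/2)·2 = 6.
If Player II plays W, Player I's expected payoff is (1/2)·3 + (1/2)·6 = 9/2.
Player II minimizes Player I's payoff; the smallest is 9/2, so the best response is W.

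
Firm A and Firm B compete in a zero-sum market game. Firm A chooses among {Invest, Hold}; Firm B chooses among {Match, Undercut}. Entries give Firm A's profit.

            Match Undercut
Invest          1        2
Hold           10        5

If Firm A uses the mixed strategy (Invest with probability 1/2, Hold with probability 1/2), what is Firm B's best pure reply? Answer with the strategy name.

Undercut

If Firm B plays Match, Firm A's expected payoff is (1/2)·1 + (1/2)·10 = 11/2.
If Firm B plays Undercut, Firm A's expected payoff is (1/2)·2 + (1/2)·5 = 7/2.
Firm B minimizes Firm A's payoff; the smallest is 7/2, so the best response is Undercut.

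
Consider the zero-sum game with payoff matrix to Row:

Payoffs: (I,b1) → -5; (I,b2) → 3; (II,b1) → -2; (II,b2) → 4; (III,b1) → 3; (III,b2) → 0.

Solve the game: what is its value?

Row minima: I → -5, II → -2, III → 0; maximin = 0.
Column maxima: b1 → 3, b2 → 4; minimax = 3.
0 ≠ 3, so there is no saddle point; optimal play is mixed.
I is strictly dominated by II, so Row never plays it.
On the remaining 2×2 (II, III vs b1, b2):
Let Row play II with probability p. Expected payoff against b1: (-2)p + 3(1−p) = −5p + 3; against b2: 4p + 0(1−p) = 4p.
Setting these equal: −5p + 3 = 4p ⇒ −9p = -3 ⇒ p = 1/3, and the value is (-5)·(1/3) + 3 = 4/3.
For Column: with q = P(b1), equating II's and III's payoffs gives −6q + 4 = 3q ⇒ q = 4/9.

4/3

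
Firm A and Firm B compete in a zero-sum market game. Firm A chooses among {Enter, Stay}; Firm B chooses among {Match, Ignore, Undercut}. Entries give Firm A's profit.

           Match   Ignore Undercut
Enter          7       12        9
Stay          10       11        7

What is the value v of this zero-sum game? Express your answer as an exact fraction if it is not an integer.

Row minima: Enter → 7, Stay → 7; maximin = 7.
Column maxima: Match → 10, Ignore → 12, Undercut → 9; minimax = 9.
7 ≠ 9, so there is no saddle point; optimal play is mixed.
Ignore is strictly dominated by Match (it gives Firm A strictly more in every row), so Firm B never plays it.
On the remaining 2×2 (Enter, Stay vs Match, Undercut):
Let Firm A play Enter with probability p. Expected payoff against Match: 7p + 10(1−p) = −3p + 10; against Undercut: 9p + 7(1−p) = 2p + 7.
Setting these equal: −3p + 10 = 2p + 7 ⇒ −5p = -3 ⇒ p = 3/5, and the value is (-3)·(3/5) + 10 = 41/5.
For Firm B: with q = P(Match), equating Enter's and Stay's payoffs gives −2q + 9 = 3q + 7 ⇒ q = 2/5.

41/5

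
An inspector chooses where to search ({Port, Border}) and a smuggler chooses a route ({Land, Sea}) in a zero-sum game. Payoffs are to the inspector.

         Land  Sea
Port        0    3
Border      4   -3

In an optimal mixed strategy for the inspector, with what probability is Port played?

Row minima: Port → 0, Border → -3; maximin = 0.
Column maxima: Land → 4, Sea → 3; minimax = 3.
0 ≠ 3, so there is no saddle point; optimal play is mixed.
Let the inspector play Port with probability p. Expected payoff against Land: 0p + 4(1−p) = −4p + 4; against Sea: 3p + (-3)(1−p) = 6p − 3.
Setting these equal: −4p + 4 = 6p − 3 ⇒ −10p = -7 ⇒ p = 7/10, and the value is (-4)·(7/10) + 4 = 6/5.
For the smuggler: with q = P(Land), equating Port's and Border's payoffs gives −3q + 3 = 7q − 3 ⇒ q = 3/5.

7/10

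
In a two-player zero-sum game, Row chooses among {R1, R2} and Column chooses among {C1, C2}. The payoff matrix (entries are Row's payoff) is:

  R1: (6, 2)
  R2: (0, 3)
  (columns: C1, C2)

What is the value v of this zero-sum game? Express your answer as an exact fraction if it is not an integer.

Row minima: R1 → 2, R2 → 0; maximin = 2.
Column maxima: C1 → 6, C2 → 3; minimax = 3.
2 ≠ 3, so there is no saddle point; optimal play is mixed.
Let Row play R1 with probability p. Expected payoff against C1: 6p + 0(1−p) = 6p; against C2: 2p + 3(1−p) = −p + 3.
Setting these equal: 6p = −p + 3 ⇒ 7p = 3 ⇒ p = 3/7, and the value is (6)·(3/7) = 18/7.
For Column: with q = P(C1), equating R1's and R2's payoffs gives 4q + 2 = −3q + 3 ⇒ q = 1/7.

18/7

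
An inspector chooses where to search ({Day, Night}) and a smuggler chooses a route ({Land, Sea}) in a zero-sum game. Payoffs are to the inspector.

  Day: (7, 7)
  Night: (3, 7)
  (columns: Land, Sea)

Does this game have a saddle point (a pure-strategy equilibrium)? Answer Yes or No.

Yes

Row minima: Day → 7, Night → 3; maximin = 7.
Column maxima: Land → 7, Sea → 7; minimax = 7.
maximin = minimax = 7, so a saddle point exists.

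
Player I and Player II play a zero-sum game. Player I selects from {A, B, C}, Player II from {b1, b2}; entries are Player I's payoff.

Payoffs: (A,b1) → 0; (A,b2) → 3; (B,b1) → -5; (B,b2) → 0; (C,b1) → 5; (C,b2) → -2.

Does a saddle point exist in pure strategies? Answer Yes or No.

Row minima: A → 0, B → -5, C → -2; maximin = 0.
Column maxima: b1 → 5, b2 → 3; minimax = 3.
0 ≠ 3, so no pure-strategy equilibrium exists.

No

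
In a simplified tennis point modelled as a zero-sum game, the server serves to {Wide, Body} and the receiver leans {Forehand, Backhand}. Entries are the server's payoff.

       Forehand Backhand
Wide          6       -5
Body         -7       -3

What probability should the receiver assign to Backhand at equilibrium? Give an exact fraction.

13/15

Row minima: Wide → -5, Body → -7; maximin = -5.
Column maxima: Forehand → 6, Backhand → -3; minimax = -3.
-5 ≠ -3, so there is no saddle point; optimal play is mixed.
Let the server play Wide with probability p. Expected payoff against Forehand: 6p + (-7)(1−p) = 13p − 7; against Backhand: (-5)p + (-3)(1−p) = −2p − 3.
Setting these equal: 13p − 7 = −2p − 3 ⇒ 15p = 4 ⇒ p = 4/15, and the value is (13)·(4/15) − 7 = -53/15.
For the receiver: with q = P(Forehand), equating Wide's and Body's payoffs gives 11q − 5 = −4q − 3 ⇒ q = 2/15.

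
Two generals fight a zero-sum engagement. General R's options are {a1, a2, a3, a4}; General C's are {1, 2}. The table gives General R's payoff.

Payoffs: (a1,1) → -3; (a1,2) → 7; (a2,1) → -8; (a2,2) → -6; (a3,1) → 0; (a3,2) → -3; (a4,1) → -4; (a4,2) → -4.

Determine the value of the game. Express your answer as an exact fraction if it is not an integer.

Row minima: a1 → -3, a2 → -8, a3 → -3, a4 → -4; maximin = -3.
Column maxima: 1 → 0, 2 → 7; minimax = 0.
-3 ≠ 0, so there is no saddle point; optimal play is mixed.
a2 is strictly dominated by a1, so General R never plays it.
a4 is strictly dominated by a1, so General R never plays it.
On the remaining 2×2 (a1, a3 vs 1, 2):
Let General R play a1 with probability p. Expected payoff against 1: (-3)p + 0(1−p) = −3p; against 2: 7p + (-3)(1−p) = 10p − 3.
Setting these equal: −3p = 10p − 3 ⇒ −13p = -3 ⇒ p = 3/13, and the value is (-3)·(3/13) = -9/13.
For General C: with q = P(1), equating a1's and a3's payoffs gives −10q + 7 = 3q − 3 ⇒ q = 10/13.

-9/13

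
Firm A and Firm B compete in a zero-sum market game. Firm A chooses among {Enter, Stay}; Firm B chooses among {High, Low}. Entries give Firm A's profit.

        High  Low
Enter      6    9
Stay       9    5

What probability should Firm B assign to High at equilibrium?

4/7

Row minima: Enter → 6, Stay → 5; maximin = 6.
Column maxima: High → 9, Low → 9; minimax = 9.
6 ≠ 9, so there is no saddle point; optimal play is mixed.
Let Firm A play Enter with probability p. Expected payoff against High: 6p + 9(1−p) = −3p + 9; against Low: 9p + 5(1−p) = 4p + 5.
Setting these equal: −3p + 9 = 4p + 5 ⇒ −7p = -4 ⇒ p = 4/7, and the value is (-3)·(4/7) + 9 = 51/7.
For Firm B: with q = P(High), equating Enter's and Stay's payoffs gives −3q + 9 = 4q + 5 ⇒ q = 4/7.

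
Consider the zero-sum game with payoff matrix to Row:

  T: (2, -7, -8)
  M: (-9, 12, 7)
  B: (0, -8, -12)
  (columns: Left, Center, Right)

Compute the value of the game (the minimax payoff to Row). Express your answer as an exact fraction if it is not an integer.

Row minima: T → -8, M → -9, B → -12; maximin = -8.
Column maxima: Left → 2, Center → 12, Right → 7; minimax = 2.
-8 ≠ 2, so there is no saddle point; optimal play is mixed.
B is strictly dominated by T, so Row never plays it.
Center is strictly dominated by Right (it gives Row strictly more in every row), so Column never plays it.
On the remaining 2×2 (T, M vs Left, Right):
Let Row play T with probability p. Expected payoff against Left: 2p + (-9)(1−p) = 11p − 9; against Right: (-8)p + 7(1−p) = −15p + 7.
Setting these equal: 11p − 9 = −15p + 7 ⇒ 26p = 16 ⇒ p = 8/13, and the value is (11)·(8/13) − 9 = -29/13.
For Column: with q = P(Left), equating T's and M's payoffs gives 10q − 8 = −16q + 7 ⇒ q = 15/26.

-29/13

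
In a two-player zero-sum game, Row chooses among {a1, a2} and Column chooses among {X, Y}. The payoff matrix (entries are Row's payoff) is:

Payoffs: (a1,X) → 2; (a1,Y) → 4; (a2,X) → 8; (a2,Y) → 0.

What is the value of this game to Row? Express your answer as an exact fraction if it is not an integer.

16/5

Row minima: a1 → 2, a2 → 0; maximin = 2.
Column maxima: X → 8, Y → 4; minimax = 4.
2 ≠ 4, so there is no saddle point; optimal play is mixed.
Let Row play a1 with probability p. Expected payoff against X: 2p + 8(1−p) = −6p + 8; against Y: 4p + 0(1−p) = 4p.
Setting these equal: −6p + 8 = 4p ⇒ −10p = -8 ⇒ p = 4/5, and the value is (-6)·(4/5) + 8 = 16/5.
For Column: with q = P(X), equating a1's and a2's payoffs gives −2q + 4 = 8q ⇒ q = 2/5.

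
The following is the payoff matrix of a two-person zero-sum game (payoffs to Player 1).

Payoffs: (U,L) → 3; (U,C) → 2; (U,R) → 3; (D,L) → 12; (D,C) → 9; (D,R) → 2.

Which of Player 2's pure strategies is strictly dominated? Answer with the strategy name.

C holds Player 1's payoff strictly below L in every row: 2 < 3, 9 < 12.
So L is strictly dominated for Player 2.

L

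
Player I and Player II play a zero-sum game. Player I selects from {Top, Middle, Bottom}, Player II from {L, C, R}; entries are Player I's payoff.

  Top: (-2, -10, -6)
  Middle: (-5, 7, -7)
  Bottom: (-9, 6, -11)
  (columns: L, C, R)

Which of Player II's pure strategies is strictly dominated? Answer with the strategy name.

R holds Player I's payoff strictly below L in every row: -6 < -2, -7 < -5, -11 < -9.
So L is strictly dominated for Player II.

L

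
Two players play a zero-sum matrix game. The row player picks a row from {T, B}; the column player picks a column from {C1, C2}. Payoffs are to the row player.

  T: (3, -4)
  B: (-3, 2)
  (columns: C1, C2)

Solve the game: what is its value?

Row minima: T → -4, B → -3; maximin = -3.
Column maxima: C1 → 3, C2 → 2; minimax = 2.
-3 ≠ 2, so there is no saddle point; optimal play is mixed.
Let the row player play T with probability p. Expected payoff against C1: 3p + (-3)(1−p) = 6p − 3; against C2: (-4)p + 2(1−p) = −6p + 2.
Setting these equal: 6p − 3 = −6p + 2 ⇒ 12p = 5 ⇒ p = 5/12, and the value is (6)·(5/12) − 3 = -1/2.
For the column player: with q = P(C1), equating T's and B's payoffs gives 7q − 4 = −5q + 2 ⇒ q = 1/2.

-1/2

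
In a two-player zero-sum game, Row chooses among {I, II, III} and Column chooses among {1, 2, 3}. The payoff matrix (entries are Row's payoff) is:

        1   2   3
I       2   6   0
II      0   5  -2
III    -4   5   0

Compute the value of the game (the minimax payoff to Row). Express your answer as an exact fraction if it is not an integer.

0

Row minima: I → 0, II → -2, III → -4; maximin = 0.
Column maxima: 1 → 2, 2 → 6, 3 → 0; minimax = 0.
Since maximin = minimax = 0, there is a saddle point and the value is 0.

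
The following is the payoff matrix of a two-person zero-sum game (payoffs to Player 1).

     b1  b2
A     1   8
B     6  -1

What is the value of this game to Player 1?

Row minima: A → 1, B → -1; maximin = 1.
Column maxima: b1 → 6, b2 → 8; minimax = 6.
1 ≠ 6, so there is no saddle point; optimal play is mixed.
Let Player 1 play A with probability p. Expected payoff against b1: 1p + 6(1−p) = −5p + 6; against b2: 8p + (-1)(1−p) = 9p − 1.
Setting these equal: −5p + 6 = 9p − 1 ⇒ −14p = -7 ⇒ p = 1/2, and the value is (-5)·(1/2) + 6 = 7/2.
For Player 2: with q = P(b1), equating A's and B's payoffs gives −7q + 8 = 7q − 1 ⇒ q = 9/14.

7/2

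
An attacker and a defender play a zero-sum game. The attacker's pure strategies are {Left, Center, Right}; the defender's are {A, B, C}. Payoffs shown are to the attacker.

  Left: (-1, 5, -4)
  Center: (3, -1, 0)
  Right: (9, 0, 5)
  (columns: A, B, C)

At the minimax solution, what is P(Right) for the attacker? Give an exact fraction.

Row minima: Left → -4, Center → -1, Right → 0; maximin = 0.
Column maxima: A → 9, B → 5, C → 5; minimax = 5.
0 ≠ 5, so there is no saddle point; optimal play is mixed.
Center is strictly dominated by Right, so the attacker never plays it.
A is strictly dominated by C (it gives the attacker strictly more in every row), so the defender never plays it.
On the remaining 2×2 (Left, Right vs B, C):
Let the attacker play Left with probability p. Expected payoff against B: 5p + 0(1−p) = 5p; against C: (-4)p + 5(1−p) = −9p + 5.
Setting these equal: 5p = −9p + 5 ⇒ 14p = 5 ⇒ p = 5/14, and the value is (5)·(5/14) = 25/14.
For the defender: with q = P(B), equating Left's and Right's payoffs gives 9q − 4 = −5q + 5 ⇒ q = 9/14.

9/14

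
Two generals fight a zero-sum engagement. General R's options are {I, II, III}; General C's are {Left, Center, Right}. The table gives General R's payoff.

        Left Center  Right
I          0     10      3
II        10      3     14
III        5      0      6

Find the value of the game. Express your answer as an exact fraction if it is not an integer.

Row minima: I → 0, II → 3, III → 0; maximin = 3.
Column maxima: Left → 10, Center → 10, Right → 14; minimax = 10.
3 ≠ 10, so there is no saddle point; optimal play is mixed.
III is strictly dominated by II, so General R never plays it.
Right is strictly dominated by Left (it gives General R strictly more in every row), so General C never plays it.
On the remaining 2×2 (I, II vs Left, Center):
Let General R play I with probability p. Expected payoff against Left: 0p + 10(1−p) = −10p + 10; against Center: 10p + 3(1−p) = 7p + 3.
Setting these equal: −10p + 10 = 7p + 3 ⇒ −17p = -7 ⇒ p = 7/17, and the value is (-10)·(7/17) + 10 = 100/17.
For General C: with q = P(Left), equating I's and II's payoffs gives −10q + 10 = 7q + 3 ⇒ q = 7/17.

100/17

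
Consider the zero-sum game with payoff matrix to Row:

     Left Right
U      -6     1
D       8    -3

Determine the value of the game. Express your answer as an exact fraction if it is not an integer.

Row minima: U → -6, D → -3; maximin = -3.
Column maxima: Left → 8, Right → 1; minimax = 1.
-3 ≠ 1, so there is no saddle point; optimal play is mixed.
Let Row play U with probability p. Expected payoff against Left: (-6)p + 8(1−p) = −14p + 8; against Right: 1p + (-3)(1−p) = 4p − 3.
Setting these equal: −14p + 8 = 4p − 3 ⇒ −18p = -11 ⇒ p = 11/18, and the value is (-14)·(11/18) + 8 = -5/9.
For Column: with q = P(Left), equating U's and D's payoffs gives −7q + 1 = 11q − 3 ⇒ q = 2/9.

-5/9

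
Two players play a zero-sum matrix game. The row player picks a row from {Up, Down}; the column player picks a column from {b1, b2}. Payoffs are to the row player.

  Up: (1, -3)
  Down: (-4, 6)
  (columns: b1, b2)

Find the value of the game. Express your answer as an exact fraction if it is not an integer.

Row minima: Up → -3, Down → -4; maximin = -3.
Column maxima: b1 → 1, b2 → 6; minimax = 1.
-3 ≠ 1, so there is no saddle point; optimal play is mixed.
Let the row player play Up with probability p. Expected payoff against b1: 1p + (-4)(1−p) = 5p − 4; against b2: (-3)p + 6(1−p) = −9p + 6.
Setting these equal: 5p − 4 = −9p + 6 ⇒ 14p = 10 ⇒ p = 5/7, and the value is (5)·(5/7) − 4 = -3/7.
For the column player: with q = P(b1), equating Up's and Down's payoffs gives 4q − 3 = −10q + 6 ⇒ q = 9/14.

-3/7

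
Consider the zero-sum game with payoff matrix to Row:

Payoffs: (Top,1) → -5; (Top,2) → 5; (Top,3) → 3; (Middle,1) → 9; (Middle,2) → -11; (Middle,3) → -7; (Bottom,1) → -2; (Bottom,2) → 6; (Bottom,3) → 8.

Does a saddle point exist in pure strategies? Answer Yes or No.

No

Row minima: Top → -5, Middle → -11, Bottom → -2; maximin = -2.
Column maxima: 1 → 9, 2 → 6, 3 → 8; minimax = 6.
-2 ≠ 6, so no pure-strategy equilibrium exists.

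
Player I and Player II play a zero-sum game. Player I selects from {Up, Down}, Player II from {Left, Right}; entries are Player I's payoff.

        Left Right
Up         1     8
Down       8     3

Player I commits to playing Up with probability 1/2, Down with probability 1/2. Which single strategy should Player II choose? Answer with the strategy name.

If Player II plays Left, Player I's expected payoff is (1/2)·1 + (1/2)·8 = 9/2.
If Player II plays Right, Player I's expected payoff is (1/2)·8 + (1/2)·3 = 11/2.
Player II minimizes Player I's payoff; the smallest is 9/2, so the best response is Left.

Left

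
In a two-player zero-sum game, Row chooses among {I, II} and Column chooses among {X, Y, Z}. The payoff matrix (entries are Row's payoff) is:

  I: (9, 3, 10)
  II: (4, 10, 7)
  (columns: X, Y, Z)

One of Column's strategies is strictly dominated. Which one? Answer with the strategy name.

Z

X holds Row's payoff strictly below Z in every row: 9 < 10, 4 < 7.
So Z is strictly dominated for Column.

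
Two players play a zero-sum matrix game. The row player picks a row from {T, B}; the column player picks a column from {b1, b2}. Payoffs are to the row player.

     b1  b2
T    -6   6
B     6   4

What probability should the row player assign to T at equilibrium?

1/7

Row minima: T → -6, B → 4; maximin = 4.
Column maxima: b1 → 6, b2 → 6; minimax = 6.
4 ≠ 6, so there is no saddle point; optimal play is mixed.
Let the row player play T with probability p. Expected payoff against b1: (-6)p + 6(1−p) = −12p + 6; against b2: 6p + 4(1−p) = 2p + 4.
Setting these equal: −12p + 6 = 2p + 4 ⇒ −14p = -2 ⇒ p = 1/7, and the value is (-12)·(1/7) + 6 = 30/7.
For the column player: with q = P(b1), equating T's and B's payoffs gives −12q + 6 = 2q + 4 ⇒ q = 1/7.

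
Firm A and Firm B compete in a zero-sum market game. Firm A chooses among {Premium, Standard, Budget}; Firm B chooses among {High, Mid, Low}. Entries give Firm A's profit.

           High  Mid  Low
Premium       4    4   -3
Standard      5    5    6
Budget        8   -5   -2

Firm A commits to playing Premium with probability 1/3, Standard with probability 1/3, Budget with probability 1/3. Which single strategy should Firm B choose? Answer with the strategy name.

Low

If Firm B plays High, Firm A's expected payoff is (1/3)·4 + (1/3)·5 + (1/3)·8 = 17/3.
If Firm B plays Mid, Firm A's expected payoff is (1/3)·4 + (1/3)·5 + (1/3)·(-5) = 4/3.
If Firm B plays Low, Firm A's expected payoff is (1/3)·(-3) + (1/3)·6 + (1/3)·(-2) = 1/3.
Firm B minimizes Firm A's payoff; the smallest is 1/3, so the best response is Low.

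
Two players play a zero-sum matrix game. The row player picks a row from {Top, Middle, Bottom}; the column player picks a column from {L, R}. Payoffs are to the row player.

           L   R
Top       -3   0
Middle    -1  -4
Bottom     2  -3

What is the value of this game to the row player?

Row minima: Top → -3, Middle → -4, Bottom → -3; maximin = -3.
Column maxima: L → 2, R → 0; minimax = 0.
-3 ≠ 0, so there is no saddle point; optimal play is mixed.
Middle is strictly dominated by Bottom, so the row player never plays it.
On the remaining 2×2 (Top, Bottom vs L, R):
Let the row player play Top with probability p. Expected payoff against L: (-3)p + 2(1−p) = −5p + 2; against R: 0p + (-3)(1−p) = 3p − 3.
Setting these equal: −5p + 2 = 3p − 3 ⇒ −8p = -5 ⇒ p = 5/8, and the value is (-5)·(5/8) + 2 = -9/8.
For the column player: with q = P(L), equating Top's and Bottom's payoffs gives −3q = 5q − 3 ⇒ q = 3/8.

-9/8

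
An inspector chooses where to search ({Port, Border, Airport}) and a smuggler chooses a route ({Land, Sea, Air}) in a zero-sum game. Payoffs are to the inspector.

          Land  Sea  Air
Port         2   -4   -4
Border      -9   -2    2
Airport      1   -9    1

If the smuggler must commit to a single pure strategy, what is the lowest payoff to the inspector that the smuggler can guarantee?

Column maxima: Land → 2, Sea → -2, Air → 2.
The smallest of these is -2.

-2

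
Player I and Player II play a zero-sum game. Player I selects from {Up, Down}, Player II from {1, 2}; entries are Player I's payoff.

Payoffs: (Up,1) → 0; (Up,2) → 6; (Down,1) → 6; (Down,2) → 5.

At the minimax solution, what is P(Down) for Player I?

6/7

Row minima: Up → 0, Down → 5; maximin = 5.
Column maxima: 1 → 6, 2 → 6; minimax = 6.
5 ≠ 6, so there is no saddle point; optimal play is mixed.
Let Player I play Up with probability p. Expected payoff against 1: 0p + 6(1−p) = −6p + 6; against 2: 6p + 5(1−p) = p + 5.
Setting these equal: −6p + 6 = p + 5 ⇒ −7p = -1 ⇒ p = 1/7, and the value is (-6)·(1/7) + 6 = 36/7.
For Player II: with q = P(1), equating Up's and Down's payoffs gives −6q + 6 = q + 5 ⇒ q = 1/7.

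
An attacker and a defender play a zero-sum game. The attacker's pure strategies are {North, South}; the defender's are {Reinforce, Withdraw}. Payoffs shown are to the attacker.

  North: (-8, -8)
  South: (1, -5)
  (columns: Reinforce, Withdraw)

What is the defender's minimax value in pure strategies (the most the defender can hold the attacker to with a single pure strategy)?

-5

Column maxima: Reinforce → 1, Withdraw → -5.
The smallest of these is -5.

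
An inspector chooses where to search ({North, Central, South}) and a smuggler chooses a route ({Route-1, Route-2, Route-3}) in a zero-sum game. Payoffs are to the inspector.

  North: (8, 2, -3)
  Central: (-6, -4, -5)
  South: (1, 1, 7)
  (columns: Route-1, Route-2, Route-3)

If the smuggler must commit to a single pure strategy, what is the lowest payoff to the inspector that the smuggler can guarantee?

Column maxima: Route-1 → 8, Route-2 → 2, Route-3 → 7.
The smallest of these is 2.

2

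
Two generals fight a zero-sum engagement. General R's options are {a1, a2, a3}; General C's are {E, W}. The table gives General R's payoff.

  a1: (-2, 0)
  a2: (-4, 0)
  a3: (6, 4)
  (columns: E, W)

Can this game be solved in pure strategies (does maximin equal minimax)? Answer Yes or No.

Row minima: a1 → -2, a2 → -4, a3 → 4; maximin = 4.
Column maxima: E → 6, W → 4; minimax = 4.
maximin = minimax = 4, so a saddle point exists.

Yes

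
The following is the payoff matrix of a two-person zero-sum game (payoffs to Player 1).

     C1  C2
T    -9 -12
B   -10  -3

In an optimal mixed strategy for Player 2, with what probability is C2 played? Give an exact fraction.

Row minima: T → -12, B → -10; maximin = -10.
Column maxima: C1 → -9, C2 → -3; minimax = -9.
-10 ≠ -9, so there is no saddle point; optimal play is mixed.
Let Player 1 play T with probability p. Expected payoff against C1: (-9)p + (-10)(1−p) = p − 10; against C2: (-12)p + (-3)(1−p) = −9p − 3.
Setting these equal: p − 10 = −9p − 3 ⇒ 10p = 7 ⇒ p = 7/10, and the value is (1)·(7/10) − 10 = -93/10.
For Player 2: with q = P(C1), equating T's and B's payoffs gives 3q − 12 = −7q − 3 ⇒ q = 9/10.

1/10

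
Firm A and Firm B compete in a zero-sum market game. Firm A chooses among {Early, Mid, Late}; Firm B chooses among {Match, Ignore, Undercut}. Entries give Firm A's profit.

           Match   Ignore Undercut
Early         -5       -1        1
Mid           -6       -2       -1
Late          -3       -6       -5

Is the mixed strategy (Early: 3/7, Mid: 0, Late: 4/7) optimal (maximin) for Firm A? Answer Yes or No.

Against Match this mix gives (3/7)·(-5) + (4/7)·(-3) = -27/7.
Against Ignore this mix gives (3/7)·(-1) + (4/7)·(-6) = -27/7.
Against Undercut this mix gives (3/7)·1 + (4/7)·(-5) = -17/7.
All of Firm B's active replies (Match, Ignore) yield -27/7, and no column does worse for Firm A. The mix makes Firm B indifferent and guarantees -27/7, so it is optimal.

Yes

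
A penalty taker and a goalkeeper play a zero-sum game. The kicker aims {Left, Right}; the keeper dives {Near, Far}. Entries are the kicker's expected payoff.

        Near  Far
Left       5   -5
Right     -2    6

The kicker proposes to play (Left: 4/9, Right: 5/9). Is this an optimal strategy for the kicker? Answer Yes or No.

Yes

Against Near this mix gives (4/9)·5 + (5/9)·(-2) = 10/9.
Against Far this mix gives (4/9)·(-5) + (5/9)·6 = 10/9.
All of the keeper's active replies (Near, Far) yield 10/9, and no column does worse for the kicker. The mix makes the keeper indifferent and guarantees 10/9, so it is optimal.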